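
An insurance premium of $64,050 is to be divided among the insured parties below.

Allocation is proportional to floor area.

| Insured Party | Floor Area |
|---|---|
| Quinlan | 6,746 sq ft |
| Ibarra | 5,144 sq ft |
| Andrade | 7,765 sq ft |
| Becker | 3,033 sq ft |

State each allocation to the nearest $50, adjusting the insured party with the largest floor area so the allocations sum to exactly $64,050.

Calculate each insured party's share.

Combined floor area = 22,688.
Proportional shares: Quinlan 6,746/22,688 × $64,050 = 19,044.49; Ibarra 5,144/22,688 × $64,050 = 14,521.91; Andrade 7,765/22,688 × $64,050 = 21,921.20; Becker 3,033/22,688 × $64,050 = 8,562.40.
At nearest $50: Quinlan $19,050; Ibarra $14,500; Andrade $21,900; Becker $8,550. Sum = $64,000.
Difference $64,050 − $64,000 = +$50 applied to largest floor area (Andrade): Andrade becomes $21,950.

Quinlan: $19,050 | Ibarra: $14,500 | Andrade: $21,950 | Becker: $8,550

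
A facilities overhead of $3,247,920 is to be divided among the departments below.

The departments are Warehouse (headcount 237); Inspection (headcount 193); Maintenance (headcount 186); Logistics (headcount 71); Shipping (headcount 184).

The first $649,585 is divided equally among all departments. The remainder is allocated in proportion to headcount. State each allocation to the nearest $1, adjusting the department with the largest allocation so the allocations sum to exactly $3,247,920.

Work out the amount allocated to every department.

Warehouse: $836,927 · Inspection: $705,667 · Maintenance: $684,785 · Logistics: $341,722 · Shipping: $678,819

$649,585 shared equally gives $129,917 per department.
Remainder $2,598,335 by headcount (total 871): Warehouse 707,009.64 → $707,010; Inspection 575,750.46 → $575,750; Maintenance 554,868.32 → $554,868; Logistics 211,804.58 → $211,805; Shipping 548,902.00 → $548,902.
Totals: Warehouse $129,917 + $707,010 = $836,927; Inspection $129,917 + $575,750 = $705,667; Maintenance $129,917 + $554,868 = $684,785; Logistics $129,917 + $211,805 = $341,722; Shipping $129,917 + $548,902 = $678,819.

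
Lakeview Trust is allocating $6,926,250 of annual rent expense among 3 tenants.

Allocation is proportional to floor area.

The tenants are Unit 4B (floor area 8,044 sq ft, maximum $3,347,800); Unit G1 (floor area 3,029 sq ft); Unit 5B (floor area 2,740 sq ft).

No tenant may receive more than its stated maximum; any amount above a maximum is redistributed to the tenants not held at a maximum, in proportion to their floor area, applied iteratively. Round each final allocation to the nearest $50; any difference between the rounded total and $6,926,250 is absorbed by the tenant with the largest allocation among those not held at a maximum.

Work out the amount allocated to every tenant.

Total floor area = 13,813.
Pro-rata shares before constraints: Unit 4B 4,033,501.41; Unit G1 1,518,830.90; Unit 5B 1,373,917.69.
Held at cap: Unit 4B ($3,347,800); balance $3,578,450 reallocated over remaining floor area 5,769.
Shares after redistribution: Unit G1 1,878,856.83 → $1,878,850; Unit 5B 1,699,593.17 → $1,699,600.

Unit 4B: $3,347,800 | Unit G1: $1,878,850 | Unit 5B: $1,699,600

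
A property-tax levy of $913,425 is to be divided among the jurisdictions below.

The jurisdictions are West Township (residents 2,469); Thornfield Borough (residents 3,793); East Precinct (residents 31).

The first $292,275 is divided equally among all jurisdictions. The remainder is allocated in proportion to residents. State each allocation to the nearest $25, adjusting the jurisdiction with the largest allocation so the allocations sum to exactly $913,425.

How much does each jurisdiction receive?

First tranche $292,275 split equally: $97,425 each.
Remainder $621,150 by residents (total 6,293): West Township 243,702.42 → $243,700; Thornfield Borough 374,387.72 → $374,400; East Precinct 3,059.85 → $3,050.
Totals: West Township $97,425 + $243,700 = $341,125; Thornfield Borough $97,425 + $374,400 = $471,825; East Precinct $97,425 + $3,050 = $100,475.

West Township: $341,125; Thornfield Borough: $471,825; East Precinct: $100,475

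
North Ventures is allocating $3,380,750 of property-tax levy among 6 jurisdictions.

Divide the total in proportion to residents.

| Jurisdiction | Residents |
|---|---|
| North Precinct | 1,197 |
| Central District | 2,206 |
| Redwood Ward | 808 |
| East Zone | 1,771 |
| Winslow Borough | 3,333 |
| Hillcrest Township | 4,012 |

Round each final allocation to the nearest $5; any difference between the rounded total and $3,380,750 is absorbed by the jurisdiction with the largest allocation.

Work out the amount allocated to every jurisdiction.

North Precinct: $303,650 | Central District: $559,610 | Redwood Ward: $204,970 | East Zone: $449,260 | Winslow Borough: $845,505 | Hillcrest Township: $1,017,755

Sum of residents: 13,327.
Raw shares: North Precinct 1,197/13,327 × $3,380,750 = 303,651.07; Central District 2,206/13,327 × $3,380,750 = 559,610.90; Redwood Ward 808/13,327 × $3,380,750 = 204,970.81; East Zone 1,771/13,327 × $3,380,750 = 449,261.52; Winslow Borough 3,333/13,327 × $3,380,750 = 845,504.60; Hillcrest Township 4,012/13,327 × $3,380,750 = 1,017,751.11.
Rounded to nearest $5: North Precinct $303,650; Central District $559,610; Redwood Ward $204,970; East Zone $449,260; Winslow Borough $845,505; Hillcrest Township $1,017,750. Sum = $3,380,745.
Difference $3,380,750 − $3,380,745 = +$5 applied to largest allocation (Hillcrest Township): Hillcrest Township becomes $1,017,755.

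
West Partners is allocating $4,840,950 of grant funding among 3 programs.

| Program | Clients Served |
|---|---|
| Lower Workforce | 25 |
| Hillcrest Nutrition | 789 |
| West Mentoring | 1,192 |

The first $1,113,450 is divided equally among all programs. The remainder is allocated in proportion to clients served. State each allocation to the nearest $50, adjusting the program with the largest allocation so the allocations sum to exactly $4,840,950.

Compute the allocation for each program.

First tranche $1,113,450 split equally: $371,150 each.
Remainder $3,727,500 by clients served (total 2,006): Lower Workforce 46,454.39 → $46,450; Hillcrest Nutrition 1,466,100.45 → $1,466,100; West Mentoring 2,214,945.16 → $2,214,950.
Totals: Lower Workforce $371,150 + $46,450 = $417,600; Hillcrest Nutrition $371,150 + $1,466,100 = $1,837,250; West Mentoring $371,150 + $2,214,950 = $2,586,100.

Lower Workforce: $417,600 · Hillcrest Nutrition: $1,837,250 · West Mentoring: $2,586,100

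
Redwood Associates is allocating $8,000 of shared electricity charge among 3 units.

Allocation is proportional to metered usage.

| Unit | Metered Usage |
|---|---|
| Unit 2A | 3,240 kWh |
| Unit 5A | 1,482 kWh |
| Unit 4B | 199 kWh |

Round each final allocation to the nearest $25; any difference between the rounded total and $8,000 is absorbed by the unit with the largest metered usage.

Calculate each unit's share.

Combined metered usage = 3,240 + 1,482 + 199 = 4,921.
Unrounded shares: Unit 2A 5,267.22; Unit 5A 2,409.27; Unit 4B 323.51.
Rounded to nearest $25: Unit 2A $5,275; Unit 5A $2,400; Unit 4B $325. Sum = $8,000.
Rounded total matches; no reconciliation needed.

Unit 2A: $5,275 · Unit 5A: $2,400 · Unit 4B: $325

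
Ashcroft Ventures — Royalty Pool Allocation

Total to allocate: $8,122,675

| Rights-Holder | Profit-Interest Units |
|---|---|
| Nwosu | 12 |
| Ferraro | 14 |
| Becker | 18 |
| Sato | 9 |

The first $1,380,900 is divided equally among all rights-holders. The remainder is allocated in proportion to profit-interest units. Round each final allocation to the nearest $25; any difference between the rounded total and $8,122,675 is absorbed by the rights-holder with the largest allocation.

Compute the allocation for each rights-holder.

Equal tier: $1,380,900 ÷ 4 = $345,225 apiece.
Remainder $6,741,775 by profit-interest units (total 53): Nwosu 1,526,439.62 → $1,526,450; Ferraro 1,780,846.23 → $1,780,850; Becker 2,289,659.43 → $2,289,650; Sato 1,144,829.72 → $1,144,825.
Totals: Nwosu $345,225 + $1,526,450 = $1,871,675; Ferraro $345,225 + $1,780,850 = $2,126,075; Becker $345,225 + $2,289,650 = $2,634,875; Sato $345,225 + $1,144,825 = $1,490,050.

Nwosu: $1,871,675; Ferraro: $2,126,075; Becker: $2,634,875; Sato: $1,490,050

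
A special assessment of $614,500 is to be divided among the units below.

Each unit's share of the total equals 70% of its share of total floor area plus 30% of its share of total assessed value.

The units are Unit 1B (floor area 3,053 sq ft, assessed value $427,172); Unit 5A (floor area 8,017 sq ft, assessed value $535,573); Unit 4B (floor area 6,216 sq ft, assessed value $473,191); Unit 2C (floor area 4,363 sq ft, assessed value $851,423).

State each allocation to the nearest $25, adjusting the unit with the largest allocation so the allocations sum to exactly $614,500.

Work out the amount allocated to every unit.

Unit 1B: $95,100; Unit 5A: $202,450; Unit 4B: $161,650; Unit 2C: $155,300

Floor area total 21,649; assessed value total 2,287,359.
Combined weights (70% floor area + 30% assessed value): Unit 1B 0.1547; Unit 5A 0.3295; Unit 4B 0.2631; Unit 2C 0.2527.
Pro-rata amounts: Unit 1B 95,088.89; Unit 5A 202,456.58; Unit 4B 161,644.32; Unit 2C 155,310.21.
At nearest $25: Unit 1B $95,100; Unit 5A $202,450; Unit 4B $161,650; Unit 2C $155,300. Sum = $614,500.
Sum already equals the total — no adjustment.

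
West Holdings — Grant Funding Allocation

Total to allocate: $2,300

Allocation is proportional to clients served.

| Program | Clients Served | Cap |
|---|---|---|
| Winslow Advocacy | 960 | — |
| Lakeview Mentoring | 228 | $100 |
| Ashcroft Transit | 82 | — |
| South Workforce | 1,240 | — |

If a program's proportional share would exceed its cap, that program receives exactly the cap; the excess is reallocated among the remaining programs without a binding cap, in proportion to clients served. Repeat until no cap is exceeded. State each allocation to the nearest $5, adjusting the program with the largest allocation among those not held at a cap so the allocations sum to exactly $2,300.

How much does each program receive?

Combined clients served = 2,510.
Pro-rata shares before constraints: Winslow Advocacy 879.68; Lakeview Mentoring 208.92; Ashcroft Transit 75.14; South Workforce 1,136.25.
Capped: Lakeview Mentoring ($100); remaining pool $2,200 reallocated over remaining clients served 2,282.
Remaining shares: Winslow Advocacy 925.50 → $925; Ashcroft Transit 79.05 → $80; South Workforce 1,195.44 → $1,195.

Winslow Advocacy: $925 | Lakeview Mentoring: $100 | Ashcroft Transit: $80 | South Workforce: $1,195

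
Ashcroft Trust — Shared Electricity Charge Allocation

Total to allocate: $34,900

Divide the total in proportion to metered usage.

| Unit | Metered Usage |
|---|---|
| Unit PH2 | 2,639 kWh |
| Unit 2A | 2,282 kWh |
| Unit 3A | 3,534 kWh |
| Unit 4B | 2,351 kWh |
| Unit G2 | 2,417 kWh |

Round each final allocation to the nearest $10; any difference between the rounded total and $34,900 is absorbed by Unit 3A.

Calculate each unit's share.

Sum of metered usage: 13,223.
Unrounded shares: Unit PH2 2,639/13,223 × $34,900 = 6,965.22; Unit 2A 2,282/13,223 × $34,900 = 6,022.98; Unit 3A 3,534/13,223 × $34,900 = 9,327.43; Unit 4B 2,351/13,223 × $34,900 = 6,205.09; Unit G2 2,417/13,223 × $34,900 = 6,379.29.
Rounded to nearest $10: Unit PH2 $6,970; Unit 2A $6,020; Unit 3A $9,330; Unit 4B $6,210; Unit G2 $6,380. Sum = $34,910.
Difference $34,900 − $34,910 = −$10 applied to Unit 3A: Unit 3A becomes $9,320.

Unit PH2: $6,970; Unit 2A: $6,020; Unit 3A: $9,320; Unit 4B: $6,210; Unit G2: $6,380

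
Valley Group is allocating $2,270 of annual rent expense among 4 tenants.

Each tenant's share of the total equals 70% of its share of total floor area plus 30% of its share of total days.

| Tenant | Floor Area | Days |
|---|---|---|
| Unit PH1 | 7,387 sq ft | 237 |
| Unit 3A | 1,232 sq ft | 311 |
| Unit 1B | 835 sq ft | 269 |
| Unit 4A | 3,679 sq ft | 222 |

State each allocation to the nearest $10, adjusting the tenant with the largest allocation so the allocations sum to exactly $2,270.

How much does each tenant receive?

Unit PH1: $1,050 | Unit 3A: $350 | Unit 1B: $280 | Unit 4A: $590

Floor area total 13,133; days total 1,039.
Blended shares (70% floor area + 30% days): Unit PH1 0.4622; Unit 3A 0.1555; Unit 1B 0.1222; Unit 4A 0.2602.
Proportional shares: Unit PH1 1,049.11; Unit 3A 352.90; Unit 1B 277.34; Unit 4A 590.64.
After rounding ($10): Unit PH1 $1,050; Unit 3A $350; Unit 1B $280; Unit 4A $590. Sum = $2,270.
Rounded total matches; no reconciliation needed.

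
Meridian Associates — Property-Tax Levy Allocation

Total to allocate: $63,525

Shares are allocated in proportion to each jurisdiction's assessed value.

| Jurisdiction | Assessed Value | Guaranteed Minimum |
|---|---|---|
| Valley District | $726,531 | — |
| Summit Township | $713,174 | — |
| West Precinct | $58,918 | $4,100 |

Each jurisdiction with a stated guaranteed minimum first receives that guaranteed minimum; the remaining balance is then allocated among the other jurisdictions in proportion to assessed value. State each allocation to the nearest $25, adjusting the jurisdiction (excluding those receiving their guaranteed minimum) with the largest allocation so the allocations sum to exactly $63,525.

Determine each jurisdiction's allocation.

Minimums first: West Precinct $4,100. Residual $59,425.
Residual split over remaining assessed value 1,439,705: Valley District 29,988.16 → $30,000; Summit Township 29,436.84 → $29,425.

Valley District: $30,000; Summit Township: $29,425; West Precinct: $4,100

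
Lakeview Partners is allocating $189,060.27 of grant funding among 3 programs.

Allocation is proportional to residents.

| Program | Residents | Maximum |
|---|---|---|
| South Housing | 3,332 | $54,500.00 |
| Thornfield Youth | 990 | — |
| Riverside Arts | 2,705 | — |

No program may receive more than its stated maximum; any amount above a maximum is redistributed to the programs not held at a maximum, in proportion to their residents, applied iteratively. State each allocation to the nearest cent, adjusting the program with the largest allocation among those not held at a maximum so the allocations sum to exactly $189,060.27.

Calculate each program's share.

Residents total: 7,027.
Pro-rata shares before constraints: South Housing 89,646.9076; Thornfield Youth 26,635.7859; Riverside Arts 72,777.5765.
Cap binds for South Housing ($54,500.00); remaining pool $134,560.27 reallocated over remaining residents 3,695.
Shares after redistribution: Thornfield Youth 36,052.6840 → $36,052.68; Riverside Arts 98,507.5860 → $98,507.59.

South Housing: $54,500.00; Thornfield Youth: $36,052.68; Riverside Arts: $98,507.59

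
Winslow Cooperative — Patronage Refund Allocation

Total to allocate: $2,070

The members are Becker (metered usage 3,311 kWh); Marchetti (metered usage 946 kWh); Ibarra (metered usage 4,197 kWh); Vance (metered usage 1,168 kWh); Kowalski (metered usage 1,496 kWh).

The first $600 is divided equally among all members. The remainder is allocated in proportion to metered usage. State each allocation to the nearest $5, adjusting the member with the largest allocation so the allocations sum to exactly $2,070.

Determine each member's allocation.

Becker: $560 | Marchetti: $245 | Ibarra: $670 | Vance: $275 | Kowalski: $320

First tranche $600 split equally: $120 each.
Remainder $1,470 by metered usage (total 11,118): Becker 437.77 → $440; Marchetti 125.08 → $125; Ibarra 554.92 → $555; Vance 154.43 → $155; Kowalski 197.80 → $200.
Rounding difference −$5 on remainder applied to Ibarra.
Totals: Becker $120 + $440 = $560; Marchetti $120 + $125 = $245; Ibarra $120 + $550 = $670; Vance $120 + $155 = $275; Kowalski $120 + $200 = $320.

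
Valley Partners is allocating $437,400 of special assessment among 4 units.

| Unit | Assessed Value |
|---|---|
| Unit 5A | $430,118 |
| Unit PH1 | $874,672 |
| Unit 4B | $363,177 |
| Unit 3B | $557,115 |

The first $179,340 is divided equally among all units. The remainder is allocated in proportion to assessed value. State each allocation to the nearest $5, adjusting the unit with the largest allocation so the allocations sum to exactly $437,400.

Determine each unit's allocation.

Equal tier: $179,340 ÷ 4 = $44,835 apiece.
Remainder $258,060 by assessed value (total 2,225,082): Unit 5A 49,884.12 → $49,885; Unit PH1 101,442.49 → $101,440; Unit 4B 42,120.45 → $42,120; Unit 3B 64,612.94 → $64,615.
Totals: Unit 5A $44,835 + $49,885 = $94,720; Unit PH1 $44,835 + $101,440 = $146,275; Unit 4B $44,835 + $42,120 = $86,955; Unit 3B $44,835 + $64,615 = $109,450.

Unit 5A: $94,720; Unit PH1: $146,275; Unit 4B: $86,955; Unit 3B: $109,450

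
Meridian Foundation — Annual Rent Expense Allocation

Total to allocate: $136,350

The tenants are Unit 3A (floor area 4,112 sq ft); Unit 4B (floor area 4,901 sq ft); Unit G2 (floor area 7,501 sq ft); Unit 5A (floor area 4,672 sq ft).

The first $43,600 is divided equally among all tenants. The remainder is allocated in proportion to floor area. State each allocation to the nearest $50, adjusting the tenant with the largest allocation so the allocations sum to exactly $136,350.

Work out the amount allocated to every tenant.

Unit 3A: $28,900 · Unit 4B: $32,350 · Unit G2: $43,750 · Unit 5A: $31,350

$43,600 shared equally gives $10,900 per tenant.
Remainder $92,750 by floor area (total 21,186): Unit 3A 18,001.89 → $18,000; Unit 4B 21,456.04 → $21,450; Unit G2 32,838.56 → $32,850; Unit 5A 20,453.51 → $20,450.
Totals: Unit 3A $10,900 + $18,000 = $28,900; Unit 4B $10,900 + $21,450 = $32,350; Unit G2 $10,900 + $32,850 = $43,750; Unit 5A $10,900 + $20,450 = $31,350.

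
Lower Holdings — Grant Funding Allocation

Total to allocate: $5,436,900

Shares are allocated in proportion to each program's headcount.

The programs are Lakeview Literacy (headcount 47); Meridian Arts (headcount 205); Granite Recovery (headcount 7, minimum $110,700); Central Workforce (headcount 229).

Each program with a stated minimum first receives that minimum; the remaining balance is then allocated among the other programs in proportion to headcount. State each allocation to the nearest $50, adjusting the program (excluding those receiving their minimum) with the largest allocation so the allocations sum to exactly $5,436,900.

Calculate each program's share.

Lakeview Literacy: $520,450; Meridian Arts: $2,270,000; Granite Recovery: $110,700; Central Workforce: $2,535,750

Fund the minimums — Granite Recovery $110,700. Residual $5,326,200.
Residual split over remaining headcount 481: Lakeview Literacy 520,439.50 → $520,450; Meridian Arts 2,270,002.08 → $2,270,000; Central Workforce 2,535,758.42 → $2,535,750.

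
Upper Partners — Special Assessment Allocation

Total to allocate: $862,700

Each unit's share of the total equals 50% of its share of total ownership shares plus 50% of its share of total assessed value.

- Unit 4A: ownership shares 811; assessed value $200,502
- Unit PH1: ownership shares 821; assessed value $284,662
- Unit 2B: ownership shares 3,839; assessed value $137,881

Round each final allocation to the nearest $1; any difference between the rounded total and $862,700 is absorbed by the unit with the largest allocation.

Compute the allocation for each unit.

Unit 4A: $202,754 · Unit PH1: $261,809 · Unit 2B: $398,137

Ownership shares total 5,471; assessed value total 623,045.
Composite weights (50% ownership shares + 50% assessed value): Unit 4A 0.2350; Unit PH1 0.3035; Unit 2B 0.4615.
Pro-rata amounts: Unit 4A 202,754.33; Unit PH1 261,808.88; Unit 2B 398,136.79.
Rounded to nearest $1: Unit 4A $202,754; Unit PH1 $261,809; Unit 2B $398,137. Sum = $862,700.
Rounded total matches; no reconciliation needed.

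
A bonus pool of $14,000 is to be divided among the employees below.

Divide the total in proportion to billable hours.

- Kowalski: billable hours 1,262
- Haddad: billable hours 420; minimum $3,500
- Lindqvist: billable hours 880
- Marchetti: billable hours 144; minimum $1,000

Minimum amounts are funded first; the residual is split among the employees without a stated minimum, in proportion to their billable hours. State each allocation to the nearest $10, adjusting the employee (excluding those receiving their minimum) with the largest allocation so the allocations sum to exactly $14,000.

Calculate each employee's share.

Kowalski: $5,600 · Haddad: $3,500 · Lindqvist: $3,900 · Marchetti: $1,000

Guaranteed amounts: Haddad $3,500; Marchetti $1,000. Balance $9,500.
Balance split over remaining billable hours 2,142: Kowalski 5,597.11 → $5,600; Lindqvist 3,902.89 → $3,900.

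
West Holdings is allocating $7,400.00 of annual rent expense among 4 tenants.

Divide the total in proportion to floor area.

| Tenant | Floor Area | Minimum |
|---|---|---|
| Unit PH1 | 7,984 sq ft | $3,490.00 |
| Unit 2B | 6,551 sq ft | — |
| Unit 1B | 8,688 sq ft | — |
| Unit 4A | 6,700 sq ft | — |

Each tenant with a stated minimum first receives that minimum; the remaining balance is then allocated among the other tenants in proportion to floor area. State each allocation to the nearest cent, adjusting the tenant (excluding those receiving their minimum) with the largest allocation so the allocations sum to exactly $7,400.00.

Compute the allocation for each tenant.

Unit PH1: $3,490.00 · Unit 2B: $1,167.53 · Unit 1B: $1,548.39 · Unit 4A: $1,194.08

Fund the minimums — Unit PH1 $3,490.00. Balance $3,910.00.
Balance split over remaining floor area 21,939: Unit 2B 1,167.5286 → $1,167.53; Unit 1B 1,548.3878 → $1,548.39; Unit 4A 1,194.0836 → $1,194.08.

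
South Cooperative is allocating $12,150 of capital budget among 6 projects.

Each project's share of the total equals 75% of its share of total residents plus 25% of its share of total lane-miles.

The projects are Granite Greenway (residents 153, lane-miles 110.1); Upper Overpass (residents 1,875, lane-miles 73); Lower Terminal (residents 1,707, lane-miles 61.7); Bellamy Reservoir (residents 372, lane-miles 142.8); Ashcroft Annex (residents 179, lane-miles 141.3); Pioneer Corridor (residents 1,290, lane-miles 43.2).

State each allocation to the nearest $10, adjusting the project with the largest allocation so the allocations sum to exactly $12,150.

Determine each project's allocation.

Totals — residents 5,576, lane-miles 572.1.
Combined weights (75% residents + 25% lane-miles): Granite Greenway 0.0687; Upper Overpass 0.2841; Lower Terminal 0.2566; Bellamy Reservoir 0.1124; Ashcroft Annex 0.0858; Pioneer Corridor 0.1924.
Pro-rata amounts: Granite Greenway 834.60; Upper Overpass 3,451.78; Lower Terminal 3,117.23; Bellamy Reservoir 1,366.12; Ashcroft Annex 1,042.74; Pioneer Corridor 2,337.53.
After rounding ($10): Granite Greenway $830; Upper Overpass $3,450; Lower Terminal $3,120; Bellamy Reservoir $1,370; Ashcroft Annex $1,040; Pioneer Corridor $2,340. Sum = $12,150.
Sum already equals the total — no adjustment.

Granite Greenway: $830 | Upper Overpass: $3,450 | Lower Terminal: $3,120 | Bellamy Reservoir: $1,370 | Ashcroft Annex: $1,040 | Pioneer Corridor: $2,340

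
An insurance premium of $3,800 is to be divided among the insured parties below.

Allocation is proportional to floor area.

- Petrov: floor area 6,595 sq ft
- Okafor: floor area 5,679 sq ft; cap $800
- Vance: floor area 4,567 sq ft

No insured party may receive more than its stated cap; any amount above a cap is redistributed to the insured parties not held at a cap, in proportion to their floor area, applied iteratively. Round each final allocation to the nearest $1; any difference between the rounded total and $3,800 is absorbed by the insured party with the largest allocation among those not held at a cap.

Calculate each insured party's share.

Combined floor area = 16,841.
Proportional shares (ignoring caps): Petrov 1,488.09; Okafor 1,281.41; Vance 1,030.497.
Held at cap: Okafor ($800); residual $3,000 reallocated over remaining floor area 11,162.
Shares after redistribution: Petrov 1,772.53 → $1,773; Vance 1,227.47 → $1,227.

Petrov: $1,773 | Okafor: $800 | Vance: $1,227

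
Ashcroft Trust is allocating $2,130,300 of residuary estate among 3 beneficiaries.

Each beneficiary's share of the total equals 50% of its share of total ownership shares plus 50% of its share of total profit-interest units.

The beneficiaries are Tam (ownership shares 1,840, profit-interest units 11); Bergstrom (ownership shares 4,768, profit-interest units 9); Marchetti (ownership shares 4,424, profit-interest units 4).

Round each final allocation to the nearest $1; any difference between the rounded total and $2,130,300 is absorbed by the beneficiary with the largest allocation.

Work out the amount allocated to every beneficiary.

Totals — ownership shares 11,032, profit-interest units 24.
Composite weights (50% ownership shares + 50% profit-interest units): Tam 0.3126; Bergstrom 0.4036; Marchetti 0.2838.
Raw shares: Tam 665,847.48; Bergstrom 859,786.14; Marchetti 604,666.37.
After rounding ($1): Tam $665,847; Bergstrom $859,786; Marchetti $604,666. Sum = $2,130,299.
Difference $2,130,300 − $2,130,299 = +$1 applied to largest allocation (Bergstrom): Bergstrom becomes $859,787.

Tam: $665,847; Bergstrom: $859,787; Marchetti: $604,666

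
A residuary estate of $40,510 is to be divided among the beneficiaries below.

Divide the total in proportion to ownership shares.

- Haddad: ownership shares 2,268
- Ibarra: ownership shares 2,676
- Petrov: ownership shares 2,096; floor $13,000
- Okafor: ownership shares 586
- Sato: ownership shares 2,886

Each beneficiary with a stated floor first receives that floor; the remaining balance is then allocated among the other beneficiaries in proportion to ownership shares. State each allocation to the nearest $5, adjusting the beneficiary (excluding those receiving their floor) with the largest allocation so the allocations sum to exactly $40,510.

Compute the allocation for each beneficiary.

Fund the minimums — Petrov $13,000. Remaining pool $27,510.
Remaining pool split over remaining ownership shares 8,416: Haddad 7,413.58 → $7,415; Ibarra 8,747.24 → $8,745; Okafor 1,915.50 → $1,915; Sato 9,433.68 → $9,435.

Haddad: $7,415; Ibarra: $8,745; Petrov: $13,000; Okafor: $1,915; Sato: $9,435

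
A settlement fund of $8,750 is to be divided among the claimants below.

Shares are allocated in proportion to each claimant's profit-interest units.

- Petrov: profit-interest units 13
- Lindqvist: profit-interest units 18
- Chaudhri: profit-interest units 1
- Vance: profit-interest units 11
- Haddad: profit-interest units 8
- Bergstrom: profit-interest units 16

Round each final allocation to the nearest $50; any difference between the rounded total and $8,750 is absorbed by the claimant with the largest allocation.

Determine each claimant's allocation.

Petrov: $1,700; Lindqvist: $2,300; Chaudhri: $150; Vance: $1,450; Haddad: $1,050; Bergstrom: $2,100

Profit-interest units total: 67.
Unrounded shares: Petrov 13/67 × $8,750 = 1,697.76; Lindqvist 18/67 × $8,750 = 2,350.75; Chaudhri 1/67 × $8,750 = 130.60; Vance 11/67 × $8,750 = 1,436.57; Haddad 8/67 × $8,750 = 1,044.78; Bergstrom 16/67 × $8,750 = 2,089.55.
At nearest $50: Petrov $1,700; Lindqvist $2,350; Chaudhri $150; Vance $1,450; Haddad $1,050; Bergstrom $2,100. Sum = $8,800.
Difference $8,750 − $8,800 = −$50 applied to largest allocation (Lindqvist): Lindqvist becomes $2,300.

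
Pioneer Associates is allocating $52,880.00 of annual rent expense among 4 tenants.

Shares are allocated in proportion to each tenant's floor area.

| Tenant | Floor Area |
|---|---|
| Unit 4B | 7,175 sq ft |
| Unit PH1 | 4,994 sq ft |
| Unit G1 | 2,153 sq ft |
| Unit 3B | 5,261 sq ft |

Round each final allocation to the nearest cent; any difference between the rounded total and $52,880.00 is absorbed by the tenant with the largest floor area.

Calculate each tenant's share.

Floor area total: 7,175 + 4,994 + 2,153 + 5,261 = 19,583.
Proportional shares: Unit 4B 19,374.6617; Unit PH1 13,485.3046; Unit G1 5,813.7487; Unit 3B 14,206.28504.
At nearest cent: Unit 4B $19,374.66; Unit PH1 $13,485.30; Unit G1 $5,813.75; Unit 3B $14,206.29. Sum = $52,880.00.
Rounded total matches; no reconciliation needed.

Unit 4B: $19,374.66 | Unit PH1: $13,485.30 | Unit G1: $5,813.75 | Unit 3B: $14,206.29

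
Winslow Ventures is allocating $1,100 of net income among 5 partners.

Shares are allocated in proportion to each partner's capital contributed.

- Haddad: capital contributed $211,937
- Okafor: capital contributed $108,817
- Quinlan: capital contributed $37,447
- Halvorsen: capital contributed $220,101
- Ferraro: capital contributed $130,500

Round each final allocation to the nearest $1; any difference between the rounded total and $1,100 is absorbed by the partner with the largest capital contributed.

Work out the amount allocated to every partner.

Haddad: $329; Okafor: $169; Quinlan: $58; Halvorsen: $341; Ferraro: $203

Combined capital contributed = 708,802.
Raw shares: Haddad 211,937/708,802 × $1,100 = 328.91; Okafor 108,817/708,802 × $1,100 = 168.87; Quinlan 37,447/708,802 × $1,100 = 58.11; Halvorsen 220,101/708,802 × $1,100 = 341.58; Ferraro 130,500/708,802 × $1,100 = 202.52.
Rounded to nearest $1: Haddad $329; Okafor $169; Quinlan $58; Halvorsen $342; Ferraro $203. Sum = $1,101.
Difference $1,100 − $1,101 = −$1 applied to largest capital contributed (Halvorsen): Halvorsen becomes $341.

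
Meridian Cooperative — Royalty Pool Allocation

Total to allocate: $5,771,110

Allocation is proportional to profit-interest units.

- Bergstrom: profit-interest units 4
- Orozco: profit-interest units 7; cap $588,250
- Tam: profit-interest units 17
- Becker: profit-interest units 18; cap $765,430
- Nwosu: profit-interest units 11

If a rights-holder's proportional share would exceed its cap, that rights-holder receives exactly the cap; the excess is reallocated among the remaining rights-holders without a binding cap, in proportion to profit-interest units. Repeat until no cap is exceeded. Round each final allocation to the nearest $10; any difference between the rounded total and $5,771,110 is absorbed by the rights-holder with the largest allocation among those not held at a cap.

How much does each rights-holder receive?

Combined profit-interest units = 57.
Unconstrained shares: Bergstrom 404,990.18; Orozco 708,732.81; Tam 1,721,208.25; Becker 1,822,455.79; Nwosu 1,113,722.98.
Capped: Orozco ($588,250), Becker ($765,430); balance $4,417,430 reallocated over remaining profit-interest units 32.
Redistributed shares: Bergstrom 552,178.75 → $552,180; Tam 2,346,759.69 → $2,346,760; Nwosu 1,518,491.56 → $1,518,490.

Bergstrom: $552,180 · Orozco: $588,250 · Tam: $2,346,760 · Becker: $765,430 · Nwosu: $1,518,490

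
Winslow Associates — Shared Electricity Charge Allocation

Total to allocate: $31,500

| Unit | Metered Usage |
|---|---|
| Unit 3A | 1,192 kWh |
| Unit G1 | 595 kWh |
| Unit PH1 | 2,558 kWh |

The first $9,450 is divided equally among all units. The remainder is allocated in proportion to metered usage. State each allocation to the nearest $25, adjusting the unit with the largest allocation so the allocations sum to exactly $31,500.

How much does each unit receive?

Unit 3A: $9,200 | Unit G1: $6,175 | Unit PH1: $16,125

Equal tier: $9,450 ÷ 3 = $3,150 apiece.
Remainder $22,050 by metered usage (total 4,345): Unit 3A 6,049.16 → $6,050; Unit G1 3,019.51 → $3,025; Unit PH1 12,981.33 → $12,975.
Totals: Unit 3A $3,150 + $6,050 = $9,200; Unit G1 $3,150 + $3,025 = $6,175; Unit PH1 $3,150 + $12,975 = $16,125.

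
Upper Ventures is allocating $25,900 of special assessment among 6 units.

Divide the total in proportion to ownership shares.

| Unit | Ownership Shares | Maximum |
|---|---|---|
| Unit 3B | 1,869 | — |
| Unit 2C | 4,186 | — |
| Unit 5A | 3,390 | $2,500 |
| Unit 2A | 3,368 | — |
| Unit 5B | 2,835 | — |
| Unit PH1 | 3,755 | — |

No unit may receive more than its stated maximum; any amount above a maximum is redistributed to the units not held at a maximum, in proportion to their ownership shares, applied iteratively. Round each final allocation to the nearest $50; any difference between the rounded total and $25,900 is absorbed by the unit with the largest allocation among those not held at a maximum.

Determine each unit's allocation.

Sum of ownership shares: 19,403.
Pro-rata shares before constraints: Unit 3B 2,494.83; Unit 2C 5,587.66; Unit 5A 4,525.12; Unit 2A 4,495.76; Unit 5B 3,784.29; Unit PH1 5,012.34.
Cap binds for Unit 5A ($2,500); balance $23,400 reallocated over remaining ownership shares 16,013.
Remaining shares: Unit 3B 2,731.19 → $2,750; Unit 2C 6,117.05 → $6,100; Unit 2A 4,921.70 → $4,900; Unit 5B 4,142.82 → $4,150; Unit PH1 5,487.23 → $5,500.

Unit 3B: $2,750 | Unit 2C: $6,100 | Unit 5A: $2,500 | Unit 2A: $4,900 | Unit 5B: $4,150 | Unit PH1: $5,500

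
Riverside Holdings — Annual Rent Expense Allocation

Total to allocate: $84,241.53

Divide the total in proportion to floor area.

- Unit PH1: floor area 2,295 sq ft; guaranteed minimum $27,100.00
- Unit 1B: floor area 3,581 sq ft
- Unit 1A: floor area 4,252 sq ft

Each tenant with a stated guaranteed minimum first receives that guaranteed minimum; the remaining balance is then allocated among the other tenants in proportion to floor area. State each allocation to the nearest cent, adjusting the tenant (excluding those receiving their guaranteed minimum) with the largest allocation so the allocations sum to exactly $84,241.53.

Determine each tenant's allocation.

Unit PH1: $27,100.00 | Unit 1B: $26,123.30 | Unit 1A: $31,018.23

Minimums first: Unit PH1 $27,100.00. Remaining pool $57,141.53.
Remaining pool split over remaining floor area 7,833: Unit 1B 26,123.3013 → $26,123.30; Unit 1A 31,018.2287 → $31,018.23.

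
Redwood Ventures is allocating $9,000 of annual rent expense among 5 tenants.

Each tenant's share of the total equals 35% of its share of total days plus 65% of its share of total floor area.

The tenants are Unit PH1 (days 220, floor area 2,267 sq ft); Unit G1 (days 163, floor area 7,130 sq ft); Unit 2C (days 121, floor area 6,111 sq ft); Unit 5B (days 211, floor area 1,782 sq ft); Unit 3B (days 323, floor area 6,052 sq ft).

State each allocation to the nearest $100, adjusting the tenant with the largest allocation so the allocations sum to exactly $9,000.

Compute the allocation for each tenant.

Unit PH1: $1,200 | Unit G1: $2,300 | Unit 2C: $1,900 | Unit 5B: $1,100 | Unit 3B: $2,500

Days total 1,038; floor area total 23,342.
Composite weights (35% days + 65% floor area): Unit PH1 0.1373; Unit G1 0.2535; Unit 2C 0.2110; Unit 5B 0.1208; Unit 3B 0.2774.
Unrounded shares: Unit PH1 1,235.79; Unit G1 2,281.58; Unit 2C 1,898.74; Unit 5B 1,086.92; Unit 3B 2,496.96.
Rounded to nearest $100: Unit PH1 $1,200; Unit G1 $2,300; Unit 2C $1,900; Unit 5B $1,100; Unit 3B $2,500. Sum = $9,000.
No rounding difference to absorb.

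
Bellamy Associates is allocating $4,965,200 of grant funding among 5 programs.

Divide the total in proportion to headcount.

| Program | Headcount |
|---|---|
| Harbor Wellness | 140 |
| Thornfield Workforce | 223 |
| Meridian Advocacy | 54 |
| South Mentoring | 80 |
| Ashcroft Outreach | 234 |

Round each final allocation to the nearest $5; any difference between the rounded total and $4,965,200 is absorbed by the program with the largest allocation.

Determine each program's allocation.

Harbor Wellness: $950,925 | Thornfield Workforce: $1,514,690 | Meridian Advocacy: $366,785 | South Mentoring: $543,385 | Ashcroft Outreach: $1,589,415

Headcount total: 731.
Pro-rata amounts: Harbor Wellness 140/731 × $4,965,200 = 950,927.497; Thornfield Workforce 223/731 × $4,965,200 = 1,514,691.66; Meridian Advocacy 54/731 × $4,965,200 = 366,786.32; South Mentoring 80/731 × $4,965,200 = 543,387.14; Ashcroft Outreach 234/731 × $4,965,200 = 1,589,407.39.
At nearest $5: Harbor Wellness $950,925; Thornfield Workforce $1,514,690; Meridian Advocacy $366,785; South Mentoring $543,385; Ashcroft Outreach $1,589,405. Sum = $4,965,190.
Difference $4,965,200 − $4,965,190 = +$10 applied to largest allocation (Ashcroft Outreach): Ashcroft Outreach becomes $1,589,415.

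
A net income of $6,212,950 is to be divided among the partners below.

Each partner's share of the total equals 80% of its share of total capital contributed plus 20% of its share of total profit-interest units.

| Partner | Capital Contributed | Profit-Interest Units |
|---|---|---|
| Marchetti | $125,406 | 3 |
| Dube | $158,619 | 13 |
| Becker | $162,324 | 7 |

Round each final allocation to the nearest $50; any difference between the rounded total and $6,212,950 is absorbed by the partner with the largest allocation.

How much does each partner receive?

Marchetti: $1,558,550 · Dube: $2,468,650 · Becker: $2,185,750

Capital contributed total 446,349; profit-interest units total 23.
Blended shares (80% capital contributed + 20% profit-interest units): Marchetti 0.2509; Dube 0.3973; Becker 0.3518.
Pro-rata amounts: Marchetti 1,558,546.91; Dube 2,468,649.82; Becker 2,185,753.27.
After rounding ($50): Marchetti $1,558,550; Dube $2,468,650; Becker $2,185,750. Sum = $6,212,950.
Sum already equals the total — no adjustment.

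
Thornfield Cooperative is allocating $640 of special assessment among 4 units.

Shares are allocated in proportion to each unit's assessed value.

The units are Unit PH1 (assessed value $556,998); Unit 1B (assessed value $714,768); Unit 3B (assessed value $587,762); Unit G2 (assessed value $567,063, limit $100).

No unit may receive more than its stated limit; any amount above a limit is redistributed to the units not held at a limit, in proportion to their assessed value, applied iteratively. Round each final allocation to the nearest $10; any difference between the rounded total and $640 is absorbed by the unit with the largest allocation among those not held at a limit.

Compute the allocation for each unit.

Unit PH1: $160; Unit 1B: $210; Unit 3B: $170; Unit G2: $100

Sum of assessed value: 2,426,591.
Unconstrained shares: Unit PH1 146.91; Unit 1B 188.52; Unit 3B 155.02; Unit G2 149.56.
Cap binds for Unit G2 ($100); balance $540 reallocated over remaining assessed value 1,859,528.
Shares after redistribution: Unit PH1 161.75 → $160; Unit 1B 207.57 → $210; Unit 3B 170.68 → $170.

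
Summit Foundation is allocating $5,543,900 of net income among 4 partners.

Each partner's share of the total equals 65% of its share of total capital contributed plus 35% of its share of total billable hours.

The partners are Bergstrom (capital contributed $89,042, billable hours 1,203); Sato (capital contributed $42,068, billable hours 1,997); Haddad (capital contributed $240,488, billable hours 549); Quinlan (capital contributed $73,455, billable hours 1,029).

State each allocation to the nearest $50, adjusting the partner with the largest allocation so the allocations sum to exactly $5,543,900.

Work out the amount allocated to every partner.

Bergstrom: $1,209,500 | Sato: $1,151,600 | Haddad: $2,170,150 | Quinlan: $1,012,650

Capital contributed total 445,053; billable hours total 4,778.
Combined weights (65% capital contributed + 35% billable hours): Bergstrom 0.2182; Sato 0.2077; Haddad 0.3914; Quinlan 0.1827.
Pro-rata amounts: Bergstrom 1,209,504.38; Sato 1,151,608.73; Haddad 2,170,150.48; Quinlan 1,012,636.41.
Rounded to nearest $50: Bergstrom $1,209,500; Sato $1,151,600; Haddad $2,170,150; Quinlan $1,012,650. Sum = $5,543,900.
No rounding difference to absorb.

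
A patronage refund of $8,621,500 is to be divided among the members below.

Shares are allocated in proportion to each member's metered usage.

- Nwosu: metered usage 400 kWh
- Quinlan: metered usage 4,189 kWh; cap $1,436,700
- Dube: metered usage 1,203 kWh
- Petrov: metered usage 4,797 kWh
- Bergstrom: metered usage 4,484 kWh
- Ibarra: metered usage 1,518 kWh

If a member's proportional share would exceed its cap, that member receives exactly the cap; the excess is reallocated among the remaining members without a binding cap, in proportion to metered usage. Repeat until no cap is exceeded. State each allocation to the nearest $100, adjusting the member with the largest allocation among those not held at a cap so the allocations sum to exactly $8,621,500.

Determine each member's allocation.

Nwosu: $231,700; Quinlan: $1,436,700; Dube: $696,900; Petrov: $2,779,100; Bergstrom: $2,597,700; Ibarra: $879,400

Sum of metered usage: 16,591.
Unconstrained shares: Nwosu 207,859.68; Quinlan 2,176,810.53; Dube 625,138.00; Petrov 2,492,757.25; Bergstrom 2,330,107.05; Ibarra 788,827.50.
Capped: Quinlan ($1,436,700); balance $7,184,800 reallocated over remaining metered usage 12,402.
Remaining shares: Nwosu 231,730.37 → $231,700; Dube 696,929.08 → $696,900; Petrov 2,779,026.42 → $2,779,000; Bergstrom 2,597,697.40 → $2,597,700; Ibarra 879,416.74 → $879,400.
Rounding difference +$100 applied to Petrov → $2,779,100.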